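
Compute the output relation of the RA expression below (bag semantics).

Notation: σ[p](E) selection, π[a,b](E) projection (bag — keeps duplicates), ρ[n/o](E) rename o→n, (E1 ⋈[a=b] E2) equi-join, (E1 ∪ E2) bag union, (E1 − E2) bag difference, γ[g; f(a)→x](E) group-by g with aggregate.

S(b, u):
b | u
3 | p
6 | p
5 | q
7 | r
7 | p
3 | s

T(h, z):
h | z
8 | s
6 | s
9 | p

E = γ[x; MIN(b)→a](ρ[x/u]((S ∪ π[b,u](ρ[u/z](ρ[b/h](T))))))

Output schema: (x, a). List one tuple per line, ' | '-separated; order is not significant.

Per-node cardinality:
  S → 6
  T → 3
  ρ[b/h](T) → 3
  ρ[u/z](ρ[b/h](T)) → 3
  π[b,u](ρ[u/z](ρ[b/h](T))) → 3
  (S ∪ π[b,u](ρ[u/z](ρ[b/h](T)))) → 9
  ρ[x/u]((S ∪ π[b,u](ρ[u/z](ρ[b/h](T))))) → 9
  γ[x; MIN(b)→a](ρ[x/u]((S ∪ π[b,u](ρ[u/z](ρ[b/h](T)))))) → 4

== RESULT ==
x | a
p | 3
q | 5
r | 7
s | 3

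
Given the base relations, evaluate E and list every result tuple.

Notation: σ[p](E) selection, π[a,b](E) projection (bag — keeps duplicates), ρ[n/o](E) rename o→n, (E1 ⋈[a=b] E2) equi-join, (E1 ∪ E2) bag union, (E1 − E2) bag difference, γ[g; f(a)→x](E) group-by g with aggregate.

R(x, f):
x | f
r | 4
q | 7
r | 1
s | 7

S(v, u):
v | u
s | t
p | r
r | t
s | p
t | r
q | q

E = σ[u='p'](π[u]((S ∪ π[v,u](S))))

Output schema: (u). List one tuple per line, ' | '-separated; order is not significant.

Per-node cardinality:
  S → 6
  S → 6
  π[v,u](S) → 6
  (S ∪ π[v,u](S)) → 12
  π[u]((S ∪ π[v,u](S))) → 12
  σ[u='p'](π[u]((S ∪ π[v,u](S)))) → 2

== RESULT ==
u
p
p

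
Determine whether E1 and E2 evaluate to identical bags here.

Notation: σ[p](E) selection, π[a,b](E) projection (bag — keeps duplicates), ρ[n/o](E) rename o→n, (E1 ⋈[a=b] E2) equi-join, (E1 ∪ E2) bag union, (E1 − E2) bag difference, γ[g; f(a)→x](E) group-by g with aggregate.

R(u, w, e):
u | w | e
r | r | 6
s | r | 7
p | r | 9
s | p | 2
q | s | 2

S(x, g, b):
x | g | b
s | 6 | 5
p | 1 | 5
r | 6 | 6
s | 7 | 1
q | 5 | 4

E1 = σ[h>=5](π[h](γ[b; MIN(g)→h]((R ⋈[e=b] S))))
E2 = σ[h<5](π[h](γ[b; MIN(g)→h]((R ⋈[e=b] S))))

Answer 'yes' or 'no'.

E1 stepwise |·|:
  R → 5
  S → 5
  (R ⋈[e=b] S) → 1
  γ[b; MIN(g)→h]((R ⋈[e=b] S)) → 1
  π[h](γ[b; MIN(g)→h]((R ⋈[e=b] S))) → 1
  σ[h>=5](π[h](γ[b; MIN(g)→h]((R ⋈[e=b] S)))) → 1
E2 stepwise |·|:
  R → 5
  S → 5
  (R ⋈[e=b] S) → 1
  γ[b; MIN(g)→h]((R ⋈[e=b] S)) → 1
  π[h](γ[b; MIN(g)→h]((R ⋈[e=b] S))) → 1
  σ[h<5](π[h](γ[b; MIN(g)→h]((R ⋈[e=b] S)))) → 0

E1 result:
h
6
E2 result:
h
(0 rows)
Witness: (6,) appears 1× in E1 but 0× in E2.

no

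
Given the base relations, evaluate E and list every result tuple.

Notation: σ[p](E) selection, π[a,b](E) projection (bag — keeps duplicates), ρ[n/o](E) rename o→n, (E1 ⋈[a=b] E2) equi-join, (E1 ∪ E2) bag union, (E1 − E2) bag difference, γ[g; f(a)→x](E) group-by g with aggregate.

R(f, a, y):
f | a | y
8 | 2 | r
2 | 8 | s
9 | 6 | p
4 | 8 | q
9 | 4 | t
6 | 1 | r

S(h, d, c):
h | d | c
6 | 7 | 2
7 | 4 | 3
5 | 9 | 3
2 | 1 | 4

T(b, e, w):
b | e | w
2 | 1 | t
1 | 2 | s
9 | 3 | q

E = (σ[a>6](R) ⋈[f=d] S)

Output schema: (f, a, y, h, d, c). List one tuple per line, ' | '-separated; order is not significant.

Row counts bottom-up:
  R → 6
  σ[a>6](R) → 2
  S → 4
  (σ[a>6](R) ⋈[f=d] S) → 1

== RESULT ==
f | a | y | h | d | c
4 | 8 | q | 7 | 4 | 3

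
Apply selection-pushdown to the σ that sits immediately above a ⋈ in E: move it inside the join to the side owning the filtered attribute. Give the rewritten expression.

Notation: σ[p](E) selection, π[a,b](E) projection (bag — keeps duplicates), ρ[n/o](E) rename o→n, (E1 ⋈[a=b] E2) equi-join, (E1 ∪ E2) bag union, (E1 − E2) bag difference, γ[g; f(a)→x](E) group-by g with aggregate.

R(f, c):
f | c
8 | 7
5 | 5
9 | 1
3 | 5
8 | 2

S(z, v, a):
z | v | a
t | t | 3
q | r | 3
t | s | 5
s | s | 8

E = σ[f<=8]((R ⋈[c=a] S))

σ filters on f, owned by the left side.
E' = (σ[f<=8](R) ⋈[c=a] S)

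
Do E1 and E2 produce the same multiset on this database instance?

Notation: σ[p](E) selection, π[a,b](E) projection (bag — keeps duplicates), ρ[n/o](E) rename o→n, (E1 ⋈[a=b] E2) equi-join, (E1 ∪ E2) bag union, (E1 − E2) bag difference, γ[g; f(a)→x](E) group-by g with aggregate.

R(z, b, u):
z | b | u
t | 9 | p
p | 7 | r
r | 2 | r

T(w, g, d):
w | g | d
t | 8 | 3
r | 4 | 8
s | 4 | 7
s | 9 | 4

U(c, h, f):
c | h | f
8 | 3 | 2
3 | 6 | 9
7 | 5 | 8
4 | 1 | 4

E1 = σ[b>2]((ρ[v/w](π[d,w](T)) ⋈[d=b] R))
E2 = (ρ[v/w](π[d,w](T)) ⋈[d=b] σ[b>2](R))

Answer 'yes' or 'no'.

E1 subexpression sizes:
  T → 4
  π[d,w](T) → 4
  ρ[v/w](π[d,w](T)) → 4
  R → 3
  (ρ[v/w](π[d,w](T)) ⋈[d=b] R) → 1
  σ[b>2]((ρ[v/w](π[d,w](T)) ⋈[d=b] R)) → 1
E2 subexpression sizes:
  T → 4
  π[d,w](T) → 4
  ρ[v/w](π[d,w](T)) → 4
  R → 3
  σ[b>2](R) → 2
  (ρ[v/w](π[d,w](T)) ⋈[d=b] σ[b>2](R)) → 1

E1 and E2 produce the same multiset:
d | v | z | b | u
7 | s | p | 7 | r

yes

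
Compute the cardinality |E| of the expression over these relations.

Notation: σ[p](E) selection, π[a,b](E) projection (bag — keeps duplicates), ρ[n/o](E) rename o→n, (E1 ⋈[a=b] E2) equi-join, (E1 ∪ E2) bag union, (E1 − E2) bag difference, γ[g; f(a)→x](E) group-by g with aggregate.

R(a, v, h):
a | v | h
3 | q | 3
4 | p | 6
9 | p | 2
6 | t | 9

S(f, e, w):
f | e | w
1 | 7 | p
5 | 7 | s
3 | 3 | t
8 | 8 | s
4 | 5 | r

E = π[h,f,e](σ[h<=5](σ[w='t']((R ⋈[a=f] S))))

Stepwise |·|:
  R → 4
  S → 5
  (R ⋈[a=f] S) → 2
  σ[w='t']((R ⋈[a=f] S)) → 1
  σ[h<=5](σ[w='t']((R ⋈[a=f] S))) → 1
  π[h,f,e](σ[h<=5](σ[w='t']((R ⋈[a=f] S)))) → 1

|E| = 1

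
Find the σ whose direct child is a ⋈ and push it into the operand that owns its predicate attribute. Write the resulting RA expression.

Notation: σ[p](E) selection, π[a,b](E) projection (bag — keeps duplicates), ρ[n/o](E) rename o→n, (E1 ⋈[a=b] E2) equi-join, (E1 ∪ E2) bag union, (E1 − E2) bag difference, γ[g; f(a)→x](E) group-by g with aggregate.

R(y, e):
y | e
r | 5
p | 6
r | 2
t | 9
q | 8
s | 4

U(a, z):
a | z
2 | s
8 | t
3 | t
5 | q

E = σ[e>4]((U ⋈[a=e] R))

σ filters on e, owned by the right side.
E' = (U ⋈[a=e] σ[e>4](R))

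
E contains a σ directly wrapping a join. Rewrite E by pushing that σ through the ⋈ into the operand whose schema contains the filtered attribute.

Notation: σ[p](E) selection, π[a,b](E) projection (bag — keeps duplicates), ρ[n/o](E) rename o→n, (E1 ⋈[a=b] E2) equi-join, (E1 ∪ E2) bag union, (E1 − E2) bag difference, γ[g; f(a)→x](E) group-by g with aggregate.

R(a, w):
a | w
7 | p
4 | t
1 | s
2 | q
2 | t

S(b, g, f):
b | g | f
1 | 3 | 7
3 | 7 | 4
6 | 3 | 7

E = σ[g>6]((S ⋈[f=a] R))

σ filters on g, owned by the left side.
E' = (σ[g>6](S) ⋈[f=a] R)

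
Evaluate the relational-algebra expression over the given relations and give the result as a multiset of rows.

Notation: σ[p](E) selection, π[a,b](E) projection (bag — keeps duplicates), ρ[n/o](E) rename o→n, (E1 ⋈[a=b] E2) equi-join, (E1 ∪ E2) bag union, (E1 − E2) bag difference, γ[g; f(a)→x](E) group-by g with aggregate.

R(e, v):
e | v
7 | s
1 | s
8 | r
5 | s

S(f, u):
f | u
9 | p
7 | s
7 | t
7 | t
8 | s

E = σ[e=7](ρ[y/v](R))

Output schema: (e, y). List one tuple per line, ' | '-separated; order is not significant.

Row counts bottom-up:
  R → 4
  ρ[y/v](R) → 4
  σ[e=7](ρ[y/v](R)) → 1

== RESULT ==
e | y
7 | s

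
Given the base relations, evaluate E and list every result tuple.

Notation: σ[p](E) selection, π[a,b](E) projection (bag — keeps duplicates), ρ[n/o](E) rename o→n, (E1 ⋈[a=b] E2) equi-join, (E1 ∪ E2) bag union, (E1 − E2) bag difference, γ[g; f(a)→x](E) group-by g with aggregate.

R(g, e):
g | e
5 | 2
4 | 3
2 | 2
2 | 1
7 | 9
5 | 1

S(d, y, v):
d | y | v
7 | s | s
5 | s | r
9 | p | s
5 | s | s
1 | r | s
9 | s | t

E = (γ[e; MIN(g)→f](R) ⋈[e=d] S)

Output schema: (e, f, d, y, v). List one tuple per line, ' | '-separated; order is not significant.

Stepwise |·|:
  R → 6
  γ[e; MIN(g)→f](R) → 4
  S → 6
  (γ[e; MIN(g)→f](R) ⋈[e=d] S) → 3

== RESULT ==
e | f | d | y | v
1 | 2 | 1 | r | s
9 | 7 | 9 | p | s
9 | 7 | 9 | s | t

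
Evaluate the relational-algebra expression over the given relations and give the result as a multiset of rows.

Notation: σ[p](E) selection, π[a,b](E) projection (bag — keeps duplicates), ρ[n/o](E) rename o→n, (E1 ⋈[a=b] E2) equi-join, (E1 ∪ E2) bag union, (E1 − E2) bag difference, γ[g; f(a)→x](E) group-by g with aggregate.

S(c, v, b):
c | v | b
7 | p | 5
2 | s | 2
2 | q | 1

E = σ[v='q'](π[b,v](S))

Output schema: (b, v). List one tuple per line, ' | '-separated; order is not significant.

Row counts bottom-up:
  S → 3
  π[b,v](S) → 3
  σ[v='q'](π[b,v](S)) → 1

== RESULT ==
b | v
1 | q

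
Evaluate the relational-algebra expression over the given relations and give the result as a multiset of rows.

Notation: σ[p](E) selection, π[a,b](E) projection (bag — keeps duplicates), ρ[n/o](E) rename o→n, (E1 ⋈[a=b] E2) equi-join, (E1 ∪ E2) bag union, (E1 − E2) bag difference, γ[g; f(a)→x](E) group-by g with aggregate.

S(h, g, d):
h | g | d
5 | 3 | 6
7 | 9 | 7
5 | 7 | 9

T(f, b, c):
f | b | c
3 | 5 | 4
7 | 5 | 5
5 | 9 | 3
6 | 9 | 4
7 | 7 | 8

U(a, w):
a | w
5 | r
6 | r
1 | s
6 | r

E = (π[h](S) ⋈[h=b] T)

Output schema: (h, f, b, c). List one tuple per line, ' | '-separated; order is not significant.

Stepwise |·|:
  S → 3
  π[h](S) → 3
  T → 5
  (π[h](S) ⋈[h=b] T) → 5

== RESULT ==
h | f | b | c
5 | 3 | 5 | 4
5 | 3 | 5 | 4
5 | 7 | 5 | 5
5 | 7 | 5 | 5
7 | 7 | 7 | 8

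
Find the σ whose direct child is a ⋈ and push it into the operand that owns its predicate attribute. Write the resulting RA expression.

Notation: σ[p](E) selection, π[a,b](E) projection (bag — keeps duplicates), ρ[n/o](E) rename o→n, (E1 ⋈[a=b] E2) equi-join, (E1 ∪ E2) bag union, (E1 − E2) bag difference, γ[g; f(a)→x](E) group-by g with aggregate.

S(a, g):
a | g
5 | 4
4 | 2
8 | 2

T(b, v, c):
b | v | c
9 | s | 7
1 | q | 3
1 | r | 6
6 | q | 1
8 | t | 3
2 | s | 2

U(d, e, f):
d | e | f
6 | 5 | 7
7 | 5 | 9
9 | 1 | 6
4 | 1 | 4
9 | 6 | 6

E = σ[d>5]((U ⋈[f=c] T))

σ filters on d, owned by the left side.
E' = (σ[d>5](U) ⋈[f=c] T)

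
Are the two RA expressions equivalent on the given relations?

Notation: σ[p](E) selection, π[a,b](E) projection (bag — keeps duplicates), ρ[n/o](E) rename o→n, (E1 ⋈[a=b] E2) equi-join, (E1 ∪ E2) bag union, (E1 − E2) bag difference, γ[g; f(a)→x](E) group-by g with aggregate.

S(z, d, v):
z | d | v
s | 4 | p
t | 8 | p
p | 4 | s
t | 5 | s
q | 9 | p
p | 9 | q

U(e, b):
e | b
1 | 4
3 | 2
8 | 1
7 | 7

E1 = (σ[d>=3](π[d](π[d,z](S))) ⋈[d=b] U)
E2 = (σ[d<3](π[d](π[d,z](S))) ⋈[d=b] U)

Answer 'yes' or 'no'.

E1 subexpression sizes:
  S → 6
  π[d,z](S) → 6
  π[d](π[d,z](S)) → 6
  σ[d>=3](π[d](π[d,z](S))) → 6
  U → 4
  (σ[d>=3](π[d](π[d,z](S))) ⋈[d=b] U) → 2
E2 subexpression sizes:
  S → 6
  π[d,z](S) → 6
  π[d](π[d,z](S)) → 6
  σ[d<3](π[d](π[d,z](S))) → 0
  U → 4
  (σ[d<3](π[d](π[d,z](S))) ⋈[d=b] U) → 0

E1 result:
d | e | b
4 | 1 | 4
4 | 1 | 4
E2 result:
d | e | b
(0 rows)
Witness: (4, 1, 4) appears 2× in E1 but 0× in E2.

no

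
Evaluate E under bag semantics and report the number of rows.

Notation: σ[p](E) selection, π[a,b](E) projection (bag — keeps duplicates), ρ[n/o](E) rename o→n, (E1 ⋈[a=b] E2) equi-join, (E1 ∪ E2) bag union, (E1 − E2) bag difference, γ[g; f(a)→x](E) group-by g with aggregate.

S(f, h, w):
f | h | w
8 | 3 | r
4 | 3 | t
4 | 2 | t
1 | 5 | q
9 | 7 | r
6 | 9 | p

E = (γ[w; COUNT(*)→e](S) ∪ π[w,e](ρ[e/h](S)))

Per-node cardinality:
  S → 6
  γ[w; COUNT(*)→e](S) → 4
  S → 6
  ρ[e/h](S) → 6
  π[w,e](ρ[e/h](S)) → 6
  (γ[w; COUNT(*)→e](S) ∪ π[w,e](ρ[e/h](S))) → 10

|E| = 10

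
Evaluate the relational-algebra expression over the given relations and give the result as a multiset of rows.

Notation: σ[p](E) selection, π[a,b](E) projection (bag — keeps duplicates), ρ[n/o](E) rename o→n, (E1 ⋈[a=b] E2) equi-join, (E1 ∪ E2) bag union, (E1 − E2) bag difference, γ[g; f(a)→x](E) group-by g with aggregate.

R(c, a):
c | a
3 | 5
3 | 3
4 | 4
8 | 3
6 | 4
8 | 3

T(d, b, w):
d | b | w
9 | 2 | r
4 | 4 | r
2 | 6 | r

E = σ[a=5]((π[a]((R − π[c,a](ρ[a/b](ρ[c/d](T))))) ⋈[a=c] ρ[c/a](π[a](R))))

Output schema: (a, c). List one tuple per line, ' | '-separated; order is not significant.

Stepwise |·|:
  R → 6
  T → 3
  ρ[c/d](T) → 3
  ρ[a/b](ρ[c/d](T)) → 3
  π[c,a](ρ[a/b](ρ[c/d](T))) → 3
  (R − π[c,a](ρ[a/b](ρ[c/d](T)))) → 5
  π[a]((R − π[c,a](ρ[a/b](ρ[c/d](T))))) → 5
  R → 6
  π[a](R) → 6
  ρ[c/a](π[a](R)) → 6
  (π[a]((R − π[c,a](ρ[a/b](ρ[c/d](T))))) ⋈[a=c] ρ[c/a](π[a](R))) → 12
  σ[a=5]((π[a]((R − π[c,a](ρ[a/b](ρ[c/d](T))))) ⋈[a=c] ρ[c/a](π[a](R)))) → 1

== RESULT ==
a | c
5 | 5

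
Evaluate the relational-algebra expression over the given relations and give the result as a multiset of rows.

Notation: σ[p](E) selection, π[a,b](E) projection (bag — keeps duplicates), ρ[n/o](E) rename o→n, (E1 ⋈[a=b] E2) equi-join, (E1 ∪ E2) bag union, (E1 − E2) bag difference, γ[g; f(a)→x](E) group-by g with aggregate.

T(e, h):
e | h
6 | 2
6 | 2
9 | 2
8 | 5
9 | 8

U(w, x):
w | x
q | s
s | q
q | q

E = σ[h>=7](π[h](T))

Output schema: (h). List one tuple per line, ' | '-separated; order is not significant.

Per-node cardinality:
  T → 5
  π[h](T) → 5
  σ[h>=7](π[h](T)) → 1

== RESULT ==
h
8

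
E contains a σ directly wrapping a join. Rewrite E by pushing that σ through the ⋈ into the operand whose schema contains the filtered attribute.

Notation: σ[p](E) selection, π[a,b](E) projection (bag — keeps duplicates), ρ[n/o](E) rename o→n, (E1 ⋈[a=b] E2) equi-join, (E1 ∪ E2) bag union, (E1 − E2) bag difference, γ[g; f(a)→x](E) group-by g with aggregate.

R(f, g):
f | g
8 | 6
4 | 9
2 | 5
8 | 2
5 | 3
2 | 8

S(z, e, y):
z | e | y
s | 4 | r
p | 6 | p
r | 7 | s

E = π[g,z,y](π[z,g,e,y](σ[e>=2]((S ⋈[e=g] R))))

σ filters on e, owned by the left side.
E' = π[g,z,y](π[z,g,e,y]((σ[e>=2](S) ⋈[e=g] R)))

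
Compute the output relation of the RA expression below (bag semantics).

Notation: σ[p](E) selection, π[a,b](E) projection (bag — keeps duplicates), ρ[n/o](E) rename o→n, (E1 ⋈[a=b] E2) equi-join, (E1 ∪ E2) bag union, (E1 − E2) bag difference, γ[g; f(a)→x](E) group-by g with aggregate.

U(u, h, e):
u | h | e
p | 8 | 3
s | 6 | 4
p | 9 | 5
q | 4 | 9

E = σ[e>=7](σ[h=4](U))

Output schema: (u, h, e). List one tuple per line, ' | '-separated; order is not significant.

Row counts bottom-up:
  U → 4
  σ[h=4](U) → 1
  σ[e>=7](σ[h=4](U)) → 1

== RESULT ==
u | h | e
q | 4 | 9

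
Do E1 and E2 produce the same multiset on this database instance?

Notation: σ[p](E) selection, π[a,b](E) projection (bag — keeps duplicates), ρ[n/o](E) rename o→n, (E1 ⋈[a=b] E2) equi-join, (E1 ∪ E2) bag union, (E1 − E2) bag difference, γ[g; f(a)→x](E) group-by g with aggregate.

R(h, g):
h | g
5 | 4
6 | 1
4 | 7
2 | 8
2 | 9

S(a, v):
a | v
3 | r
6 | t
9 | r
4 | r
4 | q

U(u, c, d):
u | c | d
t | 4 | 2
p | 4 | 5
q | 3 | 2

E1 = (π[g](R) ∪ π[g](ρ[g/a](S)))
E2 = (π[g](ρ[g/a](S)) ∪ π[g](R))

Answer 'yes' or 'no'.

E1 subexpression sizes:
  R → 5
  π[g](R) → 5
  S → 5
  ρ[g/a](S) → 5
  π[g](ρ[g/a](S)) → 5
  (π[g](R) ∪ π[g](ρ[g/a](S))) → 10
E2 subexpression sizes:
  S → 5
  ρ[g/a](S) → 5
  π[g](ρ[g/a](S)) → 5
  R → 5
  π[g](R) → 5
  (π[g](ρ[g/a](S)) ∪ π[g](R)) → 10

E1 and E2 produce the same multiset:
g
1
3
4
4
4
6
7
8
9
9

yes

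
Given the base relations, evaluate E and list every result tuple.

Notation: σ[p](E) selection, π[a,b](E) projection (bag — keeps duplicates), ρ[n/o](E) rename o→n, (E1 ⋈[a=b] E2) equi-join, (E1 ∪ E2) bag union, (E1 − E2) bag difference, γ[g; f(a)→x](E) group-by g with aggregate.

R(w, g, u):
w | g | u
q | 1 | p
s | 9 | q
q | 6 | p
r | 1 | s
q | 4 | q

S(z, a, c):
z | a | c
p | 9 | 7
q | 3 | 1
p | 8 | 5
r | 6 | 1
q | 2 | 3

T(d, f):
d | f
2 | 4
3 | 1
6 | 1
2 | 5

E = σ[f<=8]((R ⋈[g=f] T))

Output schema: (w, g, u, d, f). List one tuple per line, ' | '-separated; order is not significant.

Row counts bottom-up:
  R → 5
  T → 4
  (R ⋈[g=f] T) → 5
  σ[f<=8]((R ⋈[g=f] T)) → 5

== RESULT ==
w | g | u | d | f
q | 1 | p | 3 | 1
q | 1 | p | 6 | 1
q | 4 | q | 2 | 4
r | 1 | s | 3 | 1
r | 1 | s | 6 | 1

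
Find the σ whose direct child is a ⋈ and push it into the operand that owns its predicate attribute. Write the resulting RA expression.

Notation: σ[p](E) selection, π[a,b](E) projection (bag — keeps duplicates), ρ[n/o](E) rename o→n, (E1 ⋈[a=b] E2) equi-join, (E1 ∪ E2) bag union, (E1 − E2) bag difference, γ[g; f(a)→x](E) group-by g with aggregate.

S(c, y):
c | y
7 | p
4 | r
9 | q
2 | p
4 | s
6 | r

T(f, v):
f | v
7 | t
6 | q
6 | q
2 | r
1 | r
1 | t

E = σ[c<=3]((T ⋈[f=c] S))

σ filters on c, owned by the right side.
E' = (T ⋈[f=c] σ[c<=3](S))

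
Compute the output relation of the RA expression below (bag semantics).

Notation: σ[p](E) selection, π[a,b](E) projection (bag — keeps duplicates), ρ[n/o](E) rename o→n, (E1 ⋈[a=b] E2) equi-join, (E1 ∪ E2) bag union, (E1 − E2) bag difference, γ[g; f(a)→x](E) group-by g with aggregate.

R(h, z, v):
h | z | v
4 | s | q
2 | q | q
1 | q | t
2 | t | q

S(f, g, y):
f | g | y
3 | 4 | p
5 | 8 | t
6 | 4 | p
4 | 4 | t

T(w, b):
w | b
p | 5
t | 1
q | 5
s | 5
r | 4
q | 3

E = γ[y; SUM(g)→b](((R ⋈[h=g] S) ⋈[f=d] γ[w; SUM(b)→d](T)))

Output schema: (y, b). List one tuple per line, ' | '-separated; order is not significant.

Stepwise |·|:
  R → 4
  S → 4
  (R ⋈[h=g] S) → 3
  T → 6
  γ[w; SUM(b)→d](T) → 5
  ((R ⋈[h=g] S) ⋈[f=d] γ[w; SUM(b)→d](T)) → 1
  γ[y; SUM(g)→b](((R ⋈[h=g] S) ⋈[f=d] γ[w; SUM(b)→d](T))) → 1

== RESULT ==
y | b
t | 4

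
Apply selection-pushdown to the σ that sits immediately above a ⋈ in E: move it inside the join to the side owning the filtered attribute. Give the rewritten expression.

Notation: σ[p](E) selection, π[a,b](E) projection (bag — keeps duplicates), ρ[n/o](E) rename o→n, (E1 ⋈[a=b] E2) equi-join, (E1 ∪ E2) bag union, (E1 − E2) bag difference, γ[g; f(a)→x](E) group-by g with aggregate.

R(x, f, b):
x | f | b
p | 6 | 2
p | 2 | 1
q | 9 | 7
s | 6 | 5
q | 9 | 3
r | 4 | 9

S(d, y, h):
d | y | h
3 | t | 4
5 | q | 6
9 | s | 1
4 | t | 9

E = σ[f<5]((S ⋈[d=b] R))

σ filters on f, owned by the right side.
E' = (S ⋈[d=b] σ[f<5](R))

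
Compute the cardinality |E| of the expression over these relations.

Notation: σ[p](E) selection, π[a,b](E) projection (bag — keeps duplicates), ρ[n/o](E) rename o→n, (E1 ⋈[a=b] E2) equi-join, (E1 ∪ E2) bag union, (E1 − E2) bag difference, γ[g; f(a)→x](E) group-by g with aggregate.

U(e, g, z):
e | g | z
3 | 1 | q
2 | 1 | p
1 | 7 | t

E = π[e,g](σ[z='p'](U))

Stepwise |·|:
  U → 3
  σ[z='p'](U) → 1
  π[e,g](σ[z='p'](U)) → 1

|E| = 1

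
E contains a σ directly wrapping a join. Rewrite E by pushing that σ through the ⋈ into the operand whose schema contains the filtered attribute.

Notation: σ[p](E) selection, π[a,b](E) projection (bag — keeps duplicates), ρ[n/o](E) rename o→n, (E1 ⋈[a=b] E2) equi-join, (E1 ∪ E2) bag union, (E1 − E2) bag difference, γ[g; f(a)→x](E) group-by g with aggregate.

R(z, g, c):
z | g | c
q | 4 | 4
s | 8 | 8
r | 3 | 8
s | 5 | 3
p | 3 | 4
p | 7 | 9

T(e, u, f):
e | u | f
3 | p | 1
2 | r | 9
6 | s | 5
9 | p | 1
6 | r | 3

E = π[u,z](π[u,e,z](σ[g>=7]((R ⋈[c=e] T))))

σ filters on g, owned by the left side.
E' = π[u,z](π[u,e,z]((σ[g>=7](R) ⋈[c=e] T)))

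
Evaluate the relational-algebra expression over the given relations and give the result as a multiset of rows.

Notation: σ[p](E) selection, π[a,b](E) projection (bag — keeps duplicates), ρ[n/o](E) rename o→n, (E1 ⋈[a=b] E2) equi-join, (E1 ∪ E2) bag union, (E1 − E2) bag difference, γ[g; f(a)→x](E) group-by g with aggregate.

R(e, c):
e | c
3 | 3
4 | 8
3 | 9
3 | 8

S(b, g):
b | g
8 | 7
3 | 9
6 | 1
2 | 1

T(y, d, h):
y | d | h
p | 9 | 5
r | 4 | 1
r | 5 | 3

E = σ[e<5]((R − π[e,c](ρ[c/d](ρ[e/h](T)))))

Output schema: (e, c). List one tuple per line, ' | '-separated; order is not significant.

Subexpression sizes:
  R → 4
  T → 3
  ρ[e/h](T) → 3
  ρ[c/d](ρ[e/h](T)) → 3
  π[e,c](ρ[c/d](ρ[e/h](T))) → 3
  (R − π[e,c](ρ[c/d](ρ[e/h](T)))) → 4
  σ[e<5]((R − π[e,c](ρ[c/d](ρ[e/h](T))))) → 4

== RESULT ==
e | c
3 | 3
3 | 8
3 | 9
4 | 8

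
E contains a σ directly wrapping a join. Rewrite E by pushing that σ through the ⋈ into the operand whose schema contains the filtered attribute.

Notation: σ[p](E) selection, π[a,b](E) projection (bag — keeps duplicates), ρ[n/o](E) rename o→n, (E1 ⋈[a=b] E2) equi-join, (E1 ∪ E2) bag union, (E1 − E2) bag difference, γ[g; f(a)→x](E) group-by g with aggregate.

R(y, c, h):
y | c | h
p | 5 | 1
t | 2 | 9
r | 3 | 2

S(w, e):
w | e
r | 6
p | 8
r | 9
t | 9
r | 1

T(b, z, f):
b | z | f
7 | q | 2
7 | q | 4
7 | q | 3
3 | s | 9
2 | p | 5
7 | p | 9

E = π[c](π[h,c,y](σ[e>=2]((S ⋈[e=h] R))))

σ filters on e, owned by the left side.
E' = π[c](π[h,c,y]((σ[e>=2](S) ⋈[e=h] R)))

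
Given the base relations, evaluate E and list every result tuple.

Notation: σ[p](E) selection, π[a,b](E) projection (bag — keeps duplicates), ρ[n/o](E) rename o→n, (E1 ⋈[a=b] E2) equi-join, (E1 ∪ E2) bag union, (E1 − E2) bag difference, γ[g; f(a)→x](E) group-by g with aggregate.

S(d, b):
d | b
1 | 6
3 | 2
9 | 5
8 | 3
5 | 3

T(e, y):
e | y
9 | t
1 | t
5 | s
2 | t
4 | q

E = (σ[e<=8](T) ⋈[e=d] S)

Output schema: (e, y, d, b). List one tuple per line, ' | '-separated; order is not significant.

Stepwise |·|:
  T → 5
  σ[e<=8](T) → 4
  S → 5
  (σ[e<=8](T) ⋈[e=d] S) → 2

== RESULT ==
e | y | d | b
1 | t | 1 | 6
5 | s | 5 | 3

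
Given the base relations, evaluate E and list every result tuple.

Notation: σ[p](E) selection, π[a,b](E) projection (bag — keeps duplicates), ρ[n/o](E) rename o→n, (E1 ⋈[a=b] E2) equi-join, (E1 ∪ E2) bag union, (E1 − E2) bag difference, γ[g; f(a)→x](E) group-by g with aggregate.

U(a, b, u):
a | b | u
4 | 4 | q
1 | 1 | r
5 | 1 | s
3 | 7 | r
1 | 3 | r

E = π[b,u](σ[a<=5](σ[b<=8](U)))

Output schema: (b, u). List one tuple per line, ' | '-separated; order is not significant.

Row counts bottom-up:
  U → 5
  σ[b<=8](U) → 5
  σ[a<=5](σ[b<=8](U)) → 5
  π[b,u](σ[a<=5](σ[b<=8](U))) → 5

== RESULT ==
b | u
1 | r
1 | s
3 | r
4 | q
7 | r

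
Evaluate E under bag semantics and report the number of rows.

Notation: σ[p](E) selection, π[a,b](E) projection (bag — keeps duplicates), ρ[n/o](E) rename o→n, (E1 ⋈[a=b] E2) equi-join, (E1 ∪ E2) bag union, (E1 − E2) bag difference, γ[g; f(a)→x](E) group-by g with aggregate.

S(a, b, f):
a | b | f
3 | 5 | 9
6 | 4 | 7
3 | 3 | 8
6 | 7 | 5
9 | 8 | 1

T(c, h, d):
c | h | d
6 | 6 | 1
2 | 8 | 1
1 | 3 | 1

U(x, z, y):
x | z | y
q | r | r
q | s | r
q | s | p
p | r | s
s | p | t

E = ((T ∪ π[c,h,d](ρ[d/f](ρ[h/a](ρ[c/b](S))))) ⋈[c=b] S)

Row counts bottom-up:
  T → 3
  S → 5
  ρ[c/b](S) → 5
  ρ[h/a](ρ[c/b](S)) → 5
  ρ[d/f](ρ[h/a](ρ[c/b](S))) → 5
  π[c,h,d](ρ[d/f](ρ[h/a](ρ[c/b](S)))) → 5
  (T ∪ π[c,h,d](ρ[d/f](ρ[h/a](ρ[c/b](S))))) → 8
  S → 5
  ((T ∪ π[c,h,d](ρ[d/f](ρ[h/a](ρ[c/b](S))))) ⋈[c=b] S) → 5

|E| = 5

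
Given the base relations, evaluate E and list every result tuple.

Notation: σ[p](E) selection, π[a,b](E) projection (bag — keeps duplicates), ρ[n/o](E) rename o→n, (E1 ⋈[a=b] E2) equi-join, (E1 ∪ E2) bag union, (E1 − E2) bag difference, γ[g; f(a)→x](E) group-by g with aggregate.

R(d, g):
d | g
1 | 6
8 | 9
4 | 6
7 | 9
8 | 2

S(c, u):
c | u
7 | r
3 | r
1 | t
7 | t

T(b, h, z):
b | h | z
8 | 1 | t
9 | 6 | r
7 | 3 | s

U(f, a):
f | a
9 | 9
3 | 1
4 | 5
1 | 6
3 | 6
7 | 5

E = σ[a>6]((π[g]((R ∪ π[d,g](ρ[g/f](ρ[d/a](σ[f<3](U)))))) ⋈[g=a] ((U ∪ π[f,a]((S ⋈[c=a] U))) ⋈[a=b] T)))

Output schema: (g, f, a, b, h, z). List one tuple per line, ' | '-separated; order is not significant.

Stepwise |·|:
  R → 5
  U → 6
  σ[f<3](U) → 1
  ρ[d/a](σ[f<3](U)) → 1
  ρ[g/f](ρ[d/a](σ[f<3](U))) → 1
  π[d,g](ρ[g/f](ρ[d/a](σ[f<3](U)))) → 1
  (R ∪ π[d,g](ρ[g/f](ρ[d/a](σ[f<3](U))))) → 6
  π[g]((R ∪ π[d,g](ρ[g/f](ρ[d/a](σ[f<3](U)))))) → 6
  U → 6
  S → 4
  U → 6
  (S ⋈[c=a] U) → 1
  π[f,a]((S ⋈[c=a] U)) → 1
  (U ∪ π[f,a]((S ⋈[c=a] U))) → 7
  T → 3
  ((U ∪ π[f,a]((S ⋈[c=a] U))) ⋈[a=b] T) → 1
  (π[g]((R ∪ π[d,g](ρ[g/f](ρ[d/a](σ[f<3](U)))))) ⋈[g=a] ((U ∪ π[f,a]((S ⋈[c=a] U))) ⋈[a=b] T)) → 2
  σ[a>6]((π[g]((R ∪ π[d,g](ρ[g/f](ρ[d/a](σ[f<3](U)))))) ⋈[g=a] ((U ∪ π[f,a]((S ⋈[c=a] U))) ⋈[a=b] T))) → 2

== RESULT ==
g | f | a | b | h | z
9 | 9 | 9 | 9 | 6 | r
9 | 9 | 9 | 9 | 6 | r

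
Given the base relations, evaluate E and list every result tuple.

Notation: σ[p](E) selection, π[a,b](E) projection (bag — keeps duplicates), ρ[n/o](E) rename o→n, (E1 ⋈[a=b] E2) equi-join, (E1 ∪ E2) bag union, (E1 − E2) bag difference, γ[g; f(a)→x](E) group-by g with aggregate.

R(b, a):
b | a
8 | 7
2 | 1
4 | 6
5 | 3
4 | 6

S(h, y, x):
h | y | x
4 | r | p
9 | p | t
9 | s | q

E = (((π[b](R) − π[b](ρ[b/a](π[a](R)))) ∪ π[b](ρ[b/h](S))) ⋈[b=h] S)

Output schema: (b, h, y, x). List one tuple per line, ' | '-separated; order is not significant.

Stepwise |·|:
  R → 5
  π[b](R) → 5
  R → 5
  π[a](R) → 5
  ρ[b/a](π[a](R)) → 5
  π[b](ρ[b/a](π[a](R))) → 5
  (π[b](R) − π[b](ρ[b/a](π[a](R)))) → 5
  S → 3
  ρ[b/h](S) → 3
  π[b](ρ[b/h](S)) → 3
  ((π[b](R) − π[b](ρ[b/a](π[a](R)))) ∪ π[b](ρ[b/h](S))) → 8
  S → 3
  (((π[b](R) − π[b](ρ[b/a](π[a](R)))) ∪ π[b](ρ[b/h](S))) ⋈[b=h] S) → 7

== RESULT ==
b | h | y | x
4 | 4 | r | p
4 | 4 | r | p
4 | 4 | r | p
9 | 9 | p | t
9 | 9 | p | t
9 | 9 | s | q
9 | 9 | s | q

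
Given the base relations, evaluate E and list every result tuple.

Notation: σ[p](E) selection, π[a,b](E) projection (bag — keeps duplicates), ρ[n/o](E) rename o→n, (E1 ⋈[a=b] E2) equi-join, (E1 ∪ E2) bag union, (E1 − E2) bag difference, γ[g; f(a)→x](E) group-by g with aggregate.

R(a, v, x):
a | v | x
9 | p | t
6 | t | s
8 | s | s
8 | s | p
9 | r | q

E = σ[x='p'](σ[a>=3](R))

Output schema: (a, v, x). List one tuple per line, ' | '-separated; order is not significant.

Row counts bottom-up:
  R → 5
  σ[a>=3](R) → 5
  σ[x='p'](σ[a>=3](R)) → 1

== RESULT ==
a | v | x
8 | s | p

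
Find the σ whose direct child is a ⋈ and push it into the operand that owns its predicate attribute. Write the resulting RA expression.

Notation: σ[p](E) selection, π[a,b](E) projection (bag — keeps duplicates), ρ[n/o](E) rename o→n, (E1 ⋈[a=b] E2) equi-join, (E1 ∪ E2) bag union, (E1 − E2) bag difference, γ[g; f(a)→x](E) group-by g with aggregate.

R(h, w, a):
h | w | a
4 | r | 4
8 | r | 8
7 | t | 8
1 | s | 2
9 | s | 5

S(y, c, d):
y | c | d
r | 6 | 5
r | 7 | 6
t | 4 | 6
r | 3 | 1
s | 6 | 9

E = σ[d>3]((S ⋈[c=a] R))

σ filters on d, owned by the left side.
E' = (σ[d>3](S) ⋈[c=a] R)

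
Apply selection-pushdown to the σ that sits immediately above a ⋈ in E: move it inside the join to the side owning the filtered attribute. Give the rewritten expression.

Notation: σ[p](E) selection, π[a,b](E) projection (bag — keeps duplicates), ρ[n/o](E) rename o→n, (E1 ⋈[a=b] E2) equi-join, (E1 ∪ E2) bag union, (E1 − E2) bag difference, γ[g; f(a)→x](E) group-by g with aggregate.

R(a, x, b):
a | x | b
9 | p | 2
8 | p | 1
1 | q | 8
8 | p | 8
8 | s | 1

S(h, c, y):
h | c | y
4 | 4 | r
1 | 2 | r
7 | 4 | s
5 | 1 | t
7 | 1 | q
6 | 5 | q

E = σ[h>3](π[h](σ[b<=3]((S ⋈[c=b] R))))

σ filters on b, owned by the right side.
E' = σ[h>3](π[h]((S ⋈[c=b] σ[b<=3](R))))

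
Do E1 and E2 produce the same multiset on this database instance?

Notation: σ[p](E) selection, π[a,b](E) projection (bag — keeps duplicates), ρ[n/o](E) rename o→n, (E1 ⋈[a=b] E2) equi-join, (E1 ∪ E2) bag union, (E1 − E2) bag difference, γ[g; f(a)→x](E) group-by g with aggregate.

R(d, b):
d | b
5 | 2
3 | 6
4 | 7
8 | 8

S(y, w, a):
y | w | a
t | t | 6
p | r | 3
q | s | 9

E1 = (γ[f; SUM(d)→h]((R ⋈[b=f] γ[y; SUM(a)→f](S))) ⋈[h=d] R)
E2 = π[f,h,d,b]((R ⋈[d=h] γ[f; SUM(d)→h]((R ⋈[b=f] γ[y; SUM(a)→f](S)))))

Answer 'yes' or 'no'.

E1 subexpression sizes:
  R → 4
  S → 3
  γ[y; SUM(a)→f](S) → 3
  (R ⋈[b=f] γ[y; SUM(a)→f](S)) → 1
  γ[f; SUM(d)→h]((R ⋈[b=f] γ[y; SUM(a)→f](S))) → 1
  R → 4
  (γ[f; SUM(d)→h]((R ⋈[b=f] γ[y; SUM(a)→f](S))) ⋈[h=d] R) → 1
E2 subexpression sizes:
  R → 4
  R → 4
  S → 3
  γ[y; SUM(a)→f](S) → 3
  (R ⋈[b=f] γ[y; SUM(a)→f](S)) → 1
  γ[f; SUM(d)→h]((R ⋈[b=f] γ[y; SUM(a)→f](S))) → 1
  (R ⋈[d=h] γ[f; SUM(d)→h]((R ⋈[b=f] γ[y; SUM(a)→f](S)))) → 1
  π[f,h,d,b]((R ⋈[d=h] γ[f; SUM(d)→h]((R ⋈[b=f] γ[y; SUM(a)→f](S))))) → 1

E1 and E2 produce the same multiset:
f | h | d | b
6 | 3 | 3 | 6

yes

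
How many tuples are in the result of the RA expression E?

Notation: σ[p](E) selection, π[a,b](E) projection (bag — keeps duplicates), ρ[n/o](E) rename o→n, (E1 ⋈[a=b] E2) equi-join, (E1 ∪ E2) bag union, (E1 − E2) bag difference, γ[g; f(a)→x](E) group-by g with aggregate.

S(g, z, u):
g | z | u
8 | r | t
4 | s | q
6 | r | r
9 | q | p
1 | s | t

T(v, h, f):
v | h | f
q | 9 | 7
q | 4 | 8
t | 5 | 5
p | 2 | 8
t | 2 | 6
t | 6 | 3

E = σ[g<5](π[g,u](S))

Row counts bottom-up:
  S → 5
  π[g,u](S) → 5
  σ[g<5](π[g,u](S)) → 2

|E| = 2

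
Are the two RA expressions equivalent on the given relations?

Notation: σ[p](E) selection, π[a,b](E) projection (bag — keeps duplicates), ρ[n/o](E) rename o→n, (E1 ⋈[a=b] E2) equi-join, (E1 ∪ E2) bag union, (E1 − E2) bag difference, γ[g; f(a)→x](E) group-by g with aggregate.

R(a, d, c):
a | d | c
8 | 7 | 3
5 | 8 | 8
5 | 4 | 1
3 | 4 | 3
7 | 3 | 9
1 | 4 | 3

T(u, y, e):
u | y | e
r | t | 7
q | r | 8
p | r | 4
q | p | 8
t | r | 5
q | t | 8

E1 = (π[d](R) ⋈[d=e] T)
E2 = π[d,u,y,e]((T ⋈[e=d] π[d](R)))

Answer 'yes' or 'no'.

E1 per-node cardinality:
  R → 6
  π[d](R) → 6
  T → 6
  (π[d](R) ⋈[d=e] T) → 7
E2 per-node cardinality:
  T → 6
  R → 6
  π[d](R) → 6
  (T ⋈[e=d] π[d](R)) → 7
  π[d,u,y,e]((T ⋈[e=d] π[d](R))) → 7

E1 and E2 produce the same multiset:
d | u | y | e
4 | p | r | 4
4 | p | r | 4
4 | p | r | 4
7 | r | t | 7
8 | q | p | 8
8 | q | r | 8
8 | q | t | 8

yes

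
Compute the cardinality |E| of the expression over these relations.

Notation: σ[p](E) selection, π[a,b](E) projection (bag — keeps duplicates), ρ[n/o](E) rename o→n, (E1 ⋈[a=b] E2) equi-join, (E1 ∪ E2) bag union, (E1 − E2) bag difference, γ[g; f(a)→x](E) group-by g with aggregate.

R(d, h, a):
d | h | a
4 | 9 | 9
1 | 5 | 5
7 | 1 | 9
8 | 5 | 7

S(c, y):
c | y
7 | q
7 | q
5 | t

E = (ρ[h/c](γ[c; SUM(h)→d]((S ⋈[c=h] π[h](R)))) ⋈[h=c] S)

Per-node cardinality:
  S → 3
  R → 4
  π[h](R) → 4
  (S ⋈[c=h] π[h](R)) → 2
  γ[c; SUM(h)→d]((S ⋈[c=h] π[h](R))) → 1
  ρ[h/c](γ[c; SUM(h)→d]((S ⋈[c=h] π[h](R)))) → 1
  S → 3
  (ρ[h/c](γ[c; SUM(h)→d]((S ⋈[c=h] π[h](R)))) ⋈[h=c] S) → 1

|E| = 1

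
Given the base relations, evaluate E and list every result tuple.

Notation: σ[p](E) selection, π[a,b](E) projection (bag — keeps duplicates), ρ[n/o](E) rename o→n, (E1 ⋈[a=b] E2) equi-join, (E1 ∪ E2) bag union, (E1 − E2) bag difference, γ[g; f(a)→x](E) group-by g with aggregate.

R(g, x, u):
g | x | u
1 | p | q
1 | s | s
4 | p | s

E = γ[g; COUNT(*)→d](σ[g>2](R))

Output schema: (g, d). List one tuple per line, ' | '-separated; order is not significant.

Per-node cardinality:
  R → 3
  σ[g>2](R) → 1
  γ[g; COUNT(*)→d](σ[g>2](R)) → 1

== RESULT ==
g | d
4 | 1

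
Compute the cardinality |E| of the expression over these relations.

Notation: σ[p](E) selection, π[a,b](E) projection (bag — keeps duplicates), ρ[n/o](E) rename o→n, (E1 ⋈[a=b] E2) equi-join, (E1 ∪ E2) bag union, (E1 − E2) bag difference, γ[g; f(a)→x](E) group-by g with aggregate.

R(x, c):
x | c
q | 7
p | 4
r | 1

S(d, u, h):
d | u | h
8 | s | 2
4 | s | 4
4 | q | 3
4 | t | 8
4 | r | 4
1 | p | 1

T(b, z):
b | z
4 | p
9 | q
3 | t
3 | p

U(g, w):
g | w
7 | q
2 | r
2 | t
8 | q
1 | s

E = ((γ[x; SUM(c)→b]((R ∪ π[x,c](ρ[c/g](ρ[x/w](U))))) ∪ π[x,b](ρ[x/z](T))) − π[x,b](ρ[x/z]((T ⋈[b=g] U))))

Stepwise |·|:
  R → 3
  U → 5
  ρ[x/w](U) → 5
  ρ[c/g](ρ[x/w](U)) → 5
  π[x,c](ρ[c/g](ρ[x/w](U))) → 5
  (R ∪ π[x,c](ρ[c/g](ρ[x/w](U)))) → 8
  γ[x; SUM(c)→b]((R ∪ π[x,c](ρ[c/g](ρ[x/w](U))))) → 5
  T → 4
  ρ[x/z](T) → 4
  π[x,b](ρ[x/z](T)) → 4
  (γ[x; SUM(c)→b]((R ∪ π[x,c](ρ[c/g](ρ[x/w](U))))) ∪ π[x,b](ρ[x/z](T))) → 9
  T → 4
  U → 5
  (T ⋈[b=g] U) → 0
  ρ[x/z]((T ⋈[b=g] U)) → 0
  π[x,b](ρ[x/z]((T ⋈[b=g] U))) → 0
  ((γ[x; SUM(c)→b]((R ∪ π[x,c](ρ[c/g](ρ[x/w](U))))) ∪ π[x,b](ρ[x/z](T))) − π[x,b](ρ[x/z]((T ⋈[b=g] U)))) → 9

|E| = 9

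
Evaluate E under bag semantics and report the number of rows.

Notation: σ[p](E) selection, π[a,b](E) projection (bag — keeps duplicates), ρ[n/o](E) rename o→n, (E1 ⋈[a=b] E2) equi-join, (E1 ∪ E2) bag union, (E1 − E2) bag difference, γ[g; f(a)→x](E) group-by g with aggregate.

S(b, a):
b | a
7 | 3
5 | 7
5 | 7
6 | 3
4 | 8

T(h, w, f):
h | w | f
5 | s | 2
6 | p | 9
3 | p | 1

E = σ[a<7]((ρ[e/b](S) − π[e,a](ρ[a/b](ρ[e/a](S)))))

Row counts bottom-up:
  S → 5
  ρ[e/b](S) → 5
  S → 5
  ρ[e/a](S) → 5
  ρ[a/b](ρ[e/a](S)) → 5
  π[e,a](ρ[a/b](ρ[e/a](S))) → 5
  (ρ[e/b](S) − π[e,a](ρ[a/b](ρ[e/a](S)))) → 5
  σ[a<7]((ρ[e/b](S) − π[e,a](ρ[a/b](ρ[e/a](S))))) → 2

|E| = 2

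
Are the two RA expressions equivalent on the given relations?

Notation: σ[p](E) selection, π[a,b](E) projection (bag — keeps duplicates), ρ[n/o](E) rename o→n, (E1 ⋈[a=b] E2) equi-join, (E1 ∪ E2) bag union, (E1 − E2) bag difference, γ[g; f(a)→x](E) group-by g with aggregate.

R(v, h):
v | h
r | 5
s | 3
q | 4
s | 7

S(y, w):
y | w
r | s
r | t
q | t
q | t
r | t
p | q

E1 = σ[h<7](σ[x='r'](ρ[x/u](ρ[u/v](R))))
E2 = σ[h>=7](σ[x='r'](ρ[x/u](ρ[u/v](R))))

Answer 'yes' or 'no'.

E1 subexpression sizes:
  R → 4
  ρ[u/v](R) → 4
  ρ[x/u](ρ[u/v](R)) → 4
  σ[x='r'](ρ[x/u](ρ[u/v](R))) → 1
  σ[h<7](σ[x='r'](ρ[x/u](ρ[u/v](R)))) → 1
E2 subexpression sizes:
  R → 4
  ρ[u/v](R) → 4
  ρ[x/u](ρ[u/v](R)) → 4
  σ[x='r'](ρ[x/u](ρ[u/v](R))) → 1
  σ[h>=7](σ[x='r'](ρ[x/u](ρ[u/v](R)))) → 0

E1 result:
x | h
r | 5
E2 result:
x | h
(0 rows)
Witness: ('r', 5) appears 1× in E1 but 0× in E2.

no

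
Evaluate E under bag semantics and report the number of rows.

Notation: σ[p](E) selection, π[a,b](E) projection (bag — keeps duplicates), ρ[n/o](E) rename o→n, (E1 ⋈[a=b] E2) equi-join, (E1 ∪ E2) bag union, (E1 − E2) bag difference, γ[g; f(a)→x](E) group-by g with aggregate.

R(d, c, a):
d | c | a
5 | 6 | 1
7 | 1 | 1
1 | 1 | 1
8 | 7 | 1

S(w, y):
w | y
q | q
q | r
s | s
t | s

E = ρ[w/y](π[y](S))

Row counts bottom-up:
  S → 4
  π[y](S) → 4
  ρ[w/y](π[y](S)) → 4

|E| = 4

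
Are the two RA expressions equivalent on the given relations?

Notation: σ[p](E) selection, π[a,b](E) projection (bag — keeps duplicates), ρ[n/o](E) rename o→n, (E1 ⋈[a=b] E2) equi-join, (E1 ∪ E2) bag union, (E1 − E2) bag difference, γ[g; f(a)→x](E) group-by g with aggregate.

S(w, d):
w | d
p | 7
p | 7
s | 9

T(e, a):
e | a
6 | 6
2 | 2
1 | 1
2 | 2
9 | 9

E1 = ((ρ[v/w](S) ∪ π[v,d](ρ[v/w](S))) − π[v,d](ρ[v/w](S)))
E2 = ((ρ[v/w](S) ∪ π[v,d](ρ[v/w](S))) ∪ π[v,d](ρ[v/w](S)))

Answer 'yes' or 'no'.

E1 stepwise |·|:
  S → 3
  ρ[v/w](S) → 3
  S → 3
  ρ[v/w](S) → 3
  π[v,d](ρ[v/w](S)) → 3
  (ρ[v/w](S) ∪ π[v,d](ρ[v/w](S))) → 6
  S → 3
  ρ[v/w](S) → 3
  π[v,d](ρ[v/w](S)) → 3
  ((ρ[v/w](S) ∪ π[v,d](ρ[v/w](S))) − π[v,d](ρ[v/w](S))) → 3
E2 stepwise |·|:
  S → 3
  ρ[v/w](S) → 3
  S → 3
  ρ[v/w](S) → 3
  π[v,d](ρ[v/w](S)) → 3
  (ρ[v/w](S) ∪ π[v,d](ρ[v/w](S))) → 6
  S → 3
  ρ[v/w](S) → 3
  π[v,d](ρ[v/w](S)) → 3
  ((ρ[v/w](S) ∪ π[v,d](ρ[v/w](S))) ∪ π[v,d](ρ[v/w](S))) → 9

E1 result:
v | d
p | 7
p | 7
s | 9
E2 result:
v | d
p | 7
p | 7
p | 7
p | 7
p | 7
p | 7
s | 9
s | 9
s | 9
Witness: ('s', 9) appears 1× in E1 but 3× in E2.

no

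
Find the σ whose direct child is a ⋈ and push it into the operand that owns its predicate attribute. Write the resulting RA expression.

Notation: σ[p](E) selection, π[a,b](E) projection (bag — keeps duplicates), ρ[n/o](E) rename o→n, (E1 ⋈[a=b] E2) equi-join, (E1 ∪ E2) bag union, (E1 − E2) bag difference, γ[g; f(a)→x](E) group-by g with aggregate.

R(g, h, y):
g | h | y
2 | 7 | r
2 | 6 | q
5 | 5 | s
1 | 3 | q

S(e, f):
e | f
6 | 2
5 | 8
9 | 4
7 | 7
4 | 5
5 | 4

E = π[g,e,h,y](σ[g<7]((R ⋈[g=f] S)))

σ filters on g, owned by the left side.
E' = π[g,e,h,y]((σ[g<7](R) ⋈[g=f] S))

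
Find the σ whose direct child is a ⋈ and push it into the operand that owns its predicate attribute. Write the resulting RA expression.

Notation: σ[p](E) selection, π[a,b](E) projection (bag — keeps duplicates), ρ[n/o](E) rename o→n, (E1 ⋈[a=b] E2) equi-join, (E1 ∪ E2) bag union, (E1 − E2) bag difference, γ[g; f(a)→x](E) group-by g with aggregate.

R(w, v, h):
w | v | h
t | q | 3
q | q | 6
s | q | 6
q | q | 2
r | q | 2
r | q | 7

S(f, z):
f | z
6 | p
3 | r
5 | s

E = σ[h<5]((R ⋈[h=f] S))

σ filters on h, owned by the left side.
E' = (σ[h<5](R) ⋈[h=f] S)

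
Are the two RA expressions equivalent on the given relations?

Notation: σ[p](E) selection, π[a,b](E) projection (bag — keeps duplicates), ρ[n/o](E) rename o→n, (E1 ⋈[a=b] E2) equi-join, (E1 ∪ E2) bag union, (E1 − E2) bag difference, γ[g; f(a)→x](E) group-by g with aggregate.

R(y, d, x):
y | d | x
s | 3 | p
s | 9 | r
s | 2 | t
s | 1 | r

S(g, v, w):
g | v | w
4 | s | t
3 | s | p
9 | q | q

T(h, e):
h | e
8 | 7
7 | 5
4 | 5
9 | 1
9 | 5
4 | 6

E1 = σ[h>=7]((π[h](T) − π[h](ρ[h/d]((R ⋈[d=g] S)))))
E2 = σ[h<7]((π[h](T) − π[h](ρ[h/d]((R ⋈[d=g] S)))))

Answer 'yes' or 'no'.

E1 stepwise |·|:
  T → 6
  π[h](T) → 6
  R → 4
  S → 3
  (R ⋈[d=g] S) → 2
  ρ[h/d]((R ⋈[d=g] S)) → 2
  π[h](ρ[h/d]((R ⋈[d=g] S))) → 2
  (π[h](T) − π[h](ρ[h/d]((R ⋈[d=g] S)))) → 5
  σ[h>=7]((π[h](T) − π[h](ρ[h/d]((R ⋈[d=g] S))))) → 3
E2 stepwise |·|:
  T → 6
  π[h](T) → 6
  R → 4
  S → 3
  (R ⋈[d=g] S) → 2
  ρ[h/d]((R ⋈[d=g] S)) → 2
  π[h](ρ[h/d]((R ⋈[d=g] S))) → 2
  (π[h](T) − π[h](ρ[h/d]((R ⋈[d=g] S)))) → 5
  σ[h<7]((π[h](T) − π[h](ρ[h/d]((R ⋈[d=g] S))))) → 2

E1 result:
h
7
8
9
E2 result:
h
4
4
Witness: (7,) appears 1× in E1 but 0× in E2.

no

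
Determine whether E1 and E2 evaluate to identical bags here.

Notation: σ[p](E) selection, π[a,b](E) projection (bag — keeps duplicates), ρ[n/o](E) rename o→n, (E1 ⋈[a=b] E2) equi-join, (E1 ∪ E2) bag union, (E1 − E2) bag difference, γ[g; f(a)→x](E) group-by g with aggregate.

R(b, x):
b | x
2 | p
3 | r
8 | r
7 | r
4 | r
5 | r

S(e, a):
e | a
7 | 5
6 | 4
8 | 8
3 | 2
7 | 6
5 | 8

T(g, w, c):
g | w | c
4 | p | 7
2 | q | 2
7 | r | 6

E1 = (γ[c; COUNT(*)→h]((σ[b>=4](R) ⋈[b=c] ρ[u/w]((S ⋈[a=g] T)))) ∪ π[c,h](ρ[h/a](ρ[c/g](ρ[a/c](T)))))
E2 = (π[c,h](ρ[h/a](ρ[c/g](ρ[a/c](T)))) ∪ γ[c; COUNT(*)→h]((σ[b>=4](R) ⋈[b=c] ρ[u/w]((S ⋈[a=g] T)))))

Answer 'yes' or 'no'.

E1 subexpression sizes:
  R → 6
  σ[b>=4](R) → 4
  S → 6
  T → 3
  (S ⋈[a=g] T) → 2
  ρ[u/w]((S ⋈[a=g] T)) → 2
  (σ[b>=4](R) ⋈[b=c] ρ[u/w]((S ⋈[a=g] T))) → 1
  γ[c; COUNT(*)→h]((σ[b>=4](R) ⋈[b=c] ρ[u/w]((S ⋈[a=g] T)))) → 1
  T → 3
  ρ[a/c](T) → 3
  ρ[c/g](ρ[a/c](T)) → 3
  ρ[h/a](ρ[c/g](ρ[a/c](T))) → 3
  π[c,h](ρ[h/a](ρ[c/g](ρ[a/c](T)))) → 3
  (γ[c; COUNT(*)→h]((σ[b>=4](R) ⋈[b=c] ρ[u/w]((S ⋈[a=g] T)))) ∪ π[c,h](ρ[h/a](ρ[c/g](ρ[a/c](T))))) → 4
E2 subexpression sizes:
  T → 3
  ρ[a/c](T) → 3
  ρ[c/g](ρ[a/c](T)) → 3
  ρ[h/a](ρ[c/g](ρ[a/c](T))) → 3
  π[c,h](ρ[h/a](ρ[c/g](ρ[a/c](T)))) → 3
  R → 6
  σ[b>=4](R) → 4
  S → 6
  T → 3
  (S ⋈[a=g] T) → 2
  ρ[u/w]((S ⋈[a=g] T)) → 2
  (σ[b>=4](R) ⋈[b=c] ρ[u/w]((S ⋈[a=g] T))) → 1
  γ[c; COUNT(*)→h]((σ[b>=4](R) ⋈[b=c] ρ[u/w]((S ⋈[a=g] T)))) → 1
  (π[c,h](ρ[h/a](ρ[c/g](ρ[a/c](T)))) ∪ γ[c; COUNT(*)→h]((σ[b>=4](R) ⋈[b=c] ρ[u/w]((S ⋈[a=g] T))))) → 4

E1 and E2 produce the same multiset:
c | h
2 | 2
4 | 7
7 | 1
7 | 6

yes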